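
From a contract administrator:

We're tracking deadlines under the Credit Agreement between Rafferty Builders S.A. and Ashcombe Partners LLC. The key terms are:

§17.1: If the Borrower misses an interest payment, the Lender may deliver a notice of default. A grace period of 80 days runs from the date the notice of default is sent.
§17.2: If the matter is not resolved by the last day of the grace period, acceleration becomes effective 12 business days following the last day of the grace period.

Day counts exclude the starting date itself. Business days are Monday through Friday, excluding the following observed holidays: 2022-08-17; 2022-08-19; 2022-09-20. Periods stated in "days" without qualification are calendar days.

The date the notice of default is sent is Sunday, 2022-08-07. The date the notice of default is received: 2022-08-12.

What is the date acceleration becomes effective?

2022-11-11

The last day of the grace period: 80 calendar days after 2022-08-07 is 2022-10-26.
From Wednesday, 2022-10-26, 12 business days (Oct 27, Oct 28, Oct 31, Nov 1, …, Nov 9, Nov 10, Nov 11, skipping weekends) brings us to Friday, 2022-11-11, which is the date acceleration becomes effective.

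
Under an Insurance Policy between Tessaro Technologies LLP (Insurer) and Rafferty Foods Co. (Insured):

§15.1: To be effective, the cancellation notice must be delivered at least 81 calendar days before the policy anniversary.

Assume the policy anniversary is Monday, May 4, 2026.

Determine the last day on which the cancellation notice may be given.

Feb 12, 2026

May 4, 2026 minus 81 days is Feb 12, 2026.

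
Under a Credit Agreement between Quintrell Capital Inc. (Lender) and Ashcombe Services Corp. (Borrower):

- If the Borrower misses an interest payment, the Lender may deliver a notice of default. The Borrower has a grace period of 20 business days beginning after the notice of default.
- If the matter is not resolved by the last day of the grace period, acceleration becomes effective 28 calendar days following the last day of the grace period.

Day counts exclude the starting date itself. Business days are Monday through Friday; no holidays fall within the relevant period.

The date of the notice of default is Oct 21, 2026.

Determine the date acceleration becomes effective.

Dec 16, 2026

The last day of the grace period: 20 business days after Wednesday, Oct 21, 2026, skipping weekends — Oct 22, Oct 23, Oct 26, Oct 27, …, Nov 16, Nov 17, Nov 18 — lands on Wednesday, Nov 18, 2026.
The date acceleration becomes effective: 28 calendar days after Nov 18, 2026 is Dec 16, 2026.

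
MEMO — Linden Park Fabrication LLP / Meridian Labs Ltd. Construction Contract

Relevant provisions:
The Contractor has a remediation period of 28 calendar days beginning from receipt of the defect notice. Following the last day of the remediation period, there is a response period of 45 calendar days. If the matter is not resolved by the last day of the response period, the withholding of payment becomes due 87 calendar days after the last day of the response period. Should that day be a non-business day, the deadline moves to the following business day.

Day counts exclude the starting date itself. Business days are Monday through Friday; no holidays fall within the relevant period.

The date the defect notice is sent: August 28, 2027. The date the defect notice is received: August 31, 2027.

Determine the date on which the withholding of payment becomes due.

Adding 28 calendar days to August 31, 2027 gives September 28, 2027, which is the last day of the remediation period.
The last day of the response period: 45 calendar days after September 28, 2027 is November 12, 2027.
Adding 87 calendar days to November 12, 2027 gives February 7, 2028, which is the date on which the withholding of payment becomes due. February 7, 2028 is a Monday, so no roll-forward applies.

February 7, 2028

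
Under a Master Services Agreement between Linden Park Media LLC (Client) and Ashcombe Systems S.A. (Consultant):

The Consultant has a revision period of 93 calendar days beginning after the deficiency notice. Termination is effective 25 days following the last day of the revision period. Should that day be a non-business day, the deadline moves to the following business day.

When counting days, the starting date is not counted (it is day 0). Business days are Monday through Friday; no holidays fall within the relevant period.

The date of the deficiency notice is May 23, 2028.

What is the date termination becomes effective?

The last day of the revision period: May 23, 2028 + 93 days = Aug 24, 2028.
The date termination becomes effective: 25 calendar days after Aug 24, 2028 is Sep 18, 2028. Sep 18, 2028 is a Monday, so no roll-forward applies.

Sep 18, 2028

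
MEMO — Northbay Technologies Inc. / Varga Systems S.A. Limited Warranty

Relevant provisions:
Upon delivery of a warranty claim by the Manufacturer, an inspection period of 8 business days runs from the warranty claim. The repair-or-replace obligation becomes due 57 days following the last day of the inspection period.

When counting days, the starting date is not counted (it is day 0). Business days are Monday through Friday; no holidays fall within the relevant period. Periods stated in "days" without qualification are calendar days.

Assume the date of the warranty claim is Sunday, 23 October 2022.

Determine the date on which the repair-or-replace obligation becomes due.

29 December 2022

From Sunday, 23 October 2022, 8 business days (Oct 24, Oct 25, Oct 26, Oct 27, Oct 28, Oct 31, Nov 1, Nov 2, skipping weekends) brings us to Wednesday, 2 November 2022, which is the last day of the inspection period.
Adding 57 calendar days to 2 November 2022 gives 29 December 2022, which is the date on which the repair-or-replace obligation becomes due.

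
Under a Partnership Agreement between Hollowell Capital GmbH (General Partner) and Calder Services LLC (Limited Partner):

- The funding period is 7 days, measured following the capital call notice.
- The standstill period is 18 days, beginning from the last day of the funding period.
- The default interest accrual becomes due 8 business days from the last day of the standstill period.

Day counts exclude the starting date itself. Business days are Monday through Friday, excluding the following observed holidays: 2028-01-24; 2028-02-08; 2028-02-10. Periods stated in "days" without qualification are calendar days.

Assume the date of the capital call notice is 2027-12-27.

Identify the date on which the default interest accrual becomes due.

2028-02-03

The last day of the funding period: 2027-12-27 + 7 days = 2028-01-03.
Adding 18 calendar days to 2028-01-03 gives 2028-01-21, which is the last day of the standstill period.
The date on which the default interest accrual becomes due: counting 8 business days from Friday, 2028-01-21 (Jan 25, Jan 26, Jan 27, Jan 28, Jan 31, Feb 1, Feb 2, Feb 3, skipping weekends and the listed holiday on Jan 24) reaches Thursday, 2028-02-03.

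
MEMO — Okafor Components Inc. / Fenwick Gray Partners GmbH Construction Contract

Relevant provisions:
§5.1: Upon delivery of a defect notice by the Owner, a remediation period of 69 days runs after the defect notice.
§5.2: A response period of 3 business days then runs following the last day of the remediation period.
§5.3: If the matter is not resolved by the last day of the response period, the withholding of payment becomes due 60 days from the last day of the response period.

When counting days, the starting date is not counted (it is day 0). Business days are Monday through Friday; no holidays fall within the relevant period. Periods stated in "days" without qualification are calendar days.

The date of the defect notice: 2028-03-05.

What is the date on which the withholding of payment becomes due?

The last day of the remediation period: 2028-03-05 + 69 days = 2028-05-13.
The last day of the response period: counting 3 business days from Saturday, 2028-05-13 (May 15, May 16, May 17, skipping weekends) reaches Wednesday, 2028-05-17.
Adding 60 calendar days to 2028-05-17 gives 2028-07-16, which is the date on which the withholding of payment becomes due.

2028-07-16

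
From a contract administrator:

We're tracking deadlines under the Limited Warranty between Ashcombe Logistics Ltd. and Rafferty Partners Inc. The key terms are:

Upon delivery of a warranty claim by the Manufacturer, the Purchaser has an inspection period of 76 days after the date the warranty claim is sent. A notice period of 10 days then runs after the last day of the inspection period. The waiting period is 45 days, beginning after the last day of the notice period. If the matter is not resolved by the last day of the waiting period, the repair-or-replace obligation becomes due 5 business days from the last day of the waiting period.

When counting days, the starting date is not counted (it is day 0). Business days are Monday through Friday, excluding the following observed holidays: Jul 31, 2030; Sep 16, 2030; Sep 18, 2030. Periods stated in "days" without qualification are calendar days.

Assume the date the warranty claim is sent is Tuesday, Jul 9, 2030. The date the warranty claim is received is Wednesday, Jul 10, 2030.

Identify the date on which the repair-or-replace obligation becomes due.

The last day of the inspection period: 76 calendar days after Jul 9, 2030 is Sep 23, 2030.
Adding 10 calendar days to Sep 23, 2030 gives Oct 3, 2030, which is the last day of the notice period.
The last day of the waiting period: 45 calendar days after Oct 3, 2030 is Nov 17, 2030.
The date on which the repair-or-replace obligation becomes due: 5 business days after Sunday, Nov 17, 2030, skipping weekends — Nov 18, Nov 19, Nov 20, Nov 21, Nov 22 — lands on Friday, Nov 22, 2030.

Nov 22, 2030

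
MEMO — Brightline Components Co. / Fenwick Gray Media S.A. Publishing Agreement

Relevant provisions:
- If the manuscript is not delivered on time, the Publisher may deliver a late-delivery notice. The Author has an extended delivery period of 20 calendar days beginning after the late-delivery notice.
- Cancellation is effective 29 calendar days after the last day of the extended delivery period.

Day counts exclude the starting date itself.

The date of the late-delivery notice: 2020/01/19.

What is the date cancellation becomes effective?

2020/03/08

Adding 20 calendar days to 2020/01/19 gives 2020/02/08, which is the last day of the extended delivery period.
The date cancellation becomes effective: 29 calendar days after 2020/02/08 is 2020/03/08.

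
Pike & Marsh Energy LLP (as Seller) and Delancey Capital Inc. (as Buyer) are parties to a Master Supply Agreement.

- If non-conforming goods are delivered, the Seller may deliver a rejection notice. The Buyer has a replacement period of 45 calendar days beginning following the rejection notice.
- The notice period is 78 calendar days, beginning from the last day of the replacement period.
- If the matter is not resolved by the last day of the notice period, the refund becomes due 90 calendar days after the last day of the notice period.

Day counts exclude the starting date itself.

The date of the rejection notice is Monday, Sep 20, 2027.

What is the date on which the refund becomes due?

Apr 20, 2028

Adding 45 calendar days to Sep 20, 2027 gives Nov 4, 2027, which is the last day of the replacement period.
The last day of the notice period: Nov 4, 2027 + 78 days = Jan 21, 2028.
The date on which the refund becomes due: Jan 21, 2028 + 90 days = Apr 20, 2028.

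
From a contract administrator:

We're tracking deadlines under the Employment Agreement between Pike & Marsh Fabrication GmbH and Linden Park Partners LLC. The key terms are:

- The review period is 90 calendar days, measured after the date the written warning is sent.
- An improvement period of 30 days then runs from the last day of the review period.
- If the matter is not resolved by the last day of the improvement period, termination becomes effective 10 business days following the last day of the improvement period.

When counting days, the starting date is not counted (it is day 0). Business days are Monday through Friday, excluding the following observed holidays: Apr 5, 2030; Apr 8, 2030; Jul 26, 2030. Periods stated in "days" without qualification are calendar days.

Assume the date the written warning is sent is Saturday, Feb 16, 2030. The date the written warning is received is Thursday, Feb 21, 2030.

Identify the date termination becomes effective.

The last day of the review period: 90 calendar days after Feb 16, 2030 is May 17, 2030.
The last day of the improvement period: May 17, 2030 + 30 days = Jun 16, 2030.
The date termination becomes effective: 10 business days after Sunday, Jun 16, 2030, skipping weekends — Jun 17, Jun 18, Jun 19, Jun 20, Jun 21, Jun 24, Jun 25, Jun 26, Jun 27, Jun 28 — lands on Friday, Jun 28, 2030.

Jun 28, 2030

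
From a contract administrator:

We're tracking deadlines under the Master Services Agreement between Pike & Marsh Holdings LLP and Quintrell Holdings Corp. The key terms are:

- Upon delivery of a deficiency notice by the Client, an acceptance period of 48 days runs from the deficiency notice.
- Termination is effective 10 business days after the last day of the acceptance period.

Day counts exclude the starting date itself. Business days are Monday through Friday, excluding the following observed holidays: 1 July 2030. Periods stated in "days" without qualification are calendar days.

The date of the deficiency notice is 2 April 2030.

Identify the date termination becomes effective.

The last day of the acceptance period: 48 calendar days after 2 April 2030 is 20 May 2030.
The date termination becomes effective: 10 business days after Monday, 20 May 2030, skipping weekends — May 21, May 22, May 23, May 24, May 27, May 28, May 29, May 30, May 31, Jun 3 — lands on Monday, 3 June 2030.

3 June 2030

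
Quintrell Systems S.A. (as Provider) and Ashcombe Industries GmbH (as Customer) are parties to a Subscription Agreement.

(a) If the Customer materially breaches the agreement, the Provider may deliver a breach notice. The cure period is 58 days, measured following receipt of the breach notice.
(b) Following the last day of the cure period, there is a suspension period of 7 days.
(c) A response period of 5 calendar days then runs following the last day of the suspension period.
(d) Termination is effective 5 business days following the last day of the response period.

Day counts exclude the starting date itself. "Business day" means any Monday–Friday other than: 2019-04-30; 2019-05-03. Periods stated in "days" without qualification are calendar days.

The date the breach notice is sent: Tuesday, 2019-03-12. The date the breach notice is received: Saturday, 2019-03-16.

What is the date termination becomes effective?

The last day of the cure period: 58 calendar days after 2019-03-16 is 2019-05-13.
The last day of the suspension period: 7 calendar days after 2019-05-13 is 2019-05-20.
The last day of the response period: 5 calendar days after 2019-05-20 is 2019-05-25.
The date termination becomes effective: 5 business days after Saturday, 2019-05-25, skipping weekends — May 27, May 28, May 29, May 30, May 31 — lands on Friday, 2019-05-31.

2019-05-31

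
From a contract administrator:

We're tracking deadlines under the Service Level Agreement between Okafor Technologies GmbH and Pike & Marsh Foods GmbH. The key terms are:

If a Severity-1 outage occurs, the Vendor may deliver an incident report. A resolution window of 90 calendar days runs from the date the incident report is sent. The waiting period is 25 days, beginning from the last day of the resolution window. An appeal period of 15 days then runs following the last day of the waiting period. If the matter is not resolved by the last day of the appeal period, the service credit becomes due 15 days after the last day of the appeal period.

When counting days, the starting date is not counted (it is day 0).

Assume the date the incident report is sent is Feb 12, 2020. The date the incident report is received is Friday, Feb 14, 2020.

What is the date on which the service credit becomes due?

The last day of the resolution window: 90 calendar days after Feb 12, 2020 is May 12, 2020.
The last day of the waiting period: May 12, 2020 + 25 days = Jun 6, 2020.
The last day of the appeal period: 15 calendar days after Jun 6, 2020 is Jun 21, 2020.
The date on which the service credit becomes due: Jun 21, 2020 + 15 days = Jul 6, 2020.

Jul 6, 2020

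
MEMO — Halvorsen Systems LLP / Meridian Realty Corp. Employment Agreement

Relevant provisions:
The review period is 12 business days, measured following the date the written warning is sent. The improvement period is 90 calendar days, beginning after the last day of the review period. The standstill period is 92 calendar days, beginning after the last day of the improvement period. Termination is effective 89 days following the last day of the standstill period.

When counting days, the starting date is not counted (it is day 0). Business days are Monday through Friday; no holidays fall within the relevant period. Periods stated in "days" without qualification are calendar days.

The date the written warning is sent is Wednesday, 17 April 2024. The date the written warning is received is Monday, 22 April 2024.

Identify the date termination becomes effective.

29 January 2025

From Wednesday, 17 April 2024, 12 business days (Apr 18, Apr 19, Apr 22, Apr 23, …, May 1, May 2, May 3, skipping weekends) brings us to Friday, 3 May 2024, which is the last day of the review period.
The last day of the improvement period: 3 May 2024 + 90 days = 1 August 2024.
The last day of the standstill period: 1 August 2024 + 92 days = 1 November 2024.
The date termination becomes effective: 89 calendar days after 1 November 2024 is 29 January 2025.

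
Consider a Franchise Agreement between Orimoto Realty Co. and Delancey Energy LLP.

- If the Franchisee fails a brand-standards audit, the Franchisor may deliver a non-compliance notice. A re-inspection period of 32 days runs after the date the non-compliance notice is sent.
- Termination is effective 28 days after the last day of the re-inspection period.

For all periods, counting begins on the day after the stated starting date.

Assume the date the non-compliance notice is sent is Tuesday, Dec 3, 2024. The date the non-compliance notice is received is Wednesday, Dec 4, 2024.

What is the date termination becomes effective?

Feb 1, 2025

Adding 32 calendar days to Dec 3, 2024 gives Jan 4, 2025, which is the last day of the re-inspection period.
The date termination becomes effective: 28 calendar days after Jan 4, 2025 is Feb 1, 2025.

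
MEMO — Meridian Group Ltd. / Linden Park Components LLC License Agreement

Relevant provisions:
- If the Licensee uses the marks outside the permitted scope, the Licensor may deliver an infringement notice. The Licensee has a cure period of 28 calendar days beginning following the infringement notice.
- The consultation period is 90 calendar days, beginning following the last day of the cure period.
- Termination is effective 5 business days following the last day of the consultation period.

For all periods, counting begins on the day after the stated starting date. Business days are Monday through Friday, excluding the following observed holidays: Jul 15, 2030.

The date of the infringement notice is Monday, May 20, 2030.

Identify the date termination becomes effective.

Adding 28 calendar days to May 20, 2030 gives Jun 17, 2030, which is the last day of the cure period.
The last day of the consultation period: Jun 17, 2030 + 90 days = Sep 15, 2030.
The date termination becomes effective: 5 business days after Sunday, Sep 15, 2030, skipping weekends — Sep 16, Sep 17, Sep 18, Sep 19, Sep 20 — lands on Friday, Sep 20, 2030.

Sep 20, 2030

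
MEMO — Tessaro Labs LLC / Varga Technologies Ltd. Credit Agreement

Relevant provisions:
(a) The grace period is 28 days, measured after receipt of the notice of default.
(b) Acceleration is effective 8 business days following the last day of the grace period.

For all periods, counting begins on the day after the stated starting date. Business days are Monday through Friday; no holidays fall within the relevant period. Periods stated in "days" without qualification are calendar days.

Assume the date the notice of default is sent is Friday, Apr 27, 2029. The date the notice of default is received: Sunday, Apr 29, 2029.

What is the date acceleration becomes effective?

Jun 6, 2029

Adding 28 calendar days to Apr 29, 2029 gives May 27, 2029, which is the last day of the grace period.
The date acceleration becomes effective: counting 8 business days from Sunday, May 27, 2029 (May 28, May 29, May 30, May 31, Jun 1, Jun 4, Jun 5, Jun 6, skipping weekends) reaches Wednesday, Jun 6, 2029.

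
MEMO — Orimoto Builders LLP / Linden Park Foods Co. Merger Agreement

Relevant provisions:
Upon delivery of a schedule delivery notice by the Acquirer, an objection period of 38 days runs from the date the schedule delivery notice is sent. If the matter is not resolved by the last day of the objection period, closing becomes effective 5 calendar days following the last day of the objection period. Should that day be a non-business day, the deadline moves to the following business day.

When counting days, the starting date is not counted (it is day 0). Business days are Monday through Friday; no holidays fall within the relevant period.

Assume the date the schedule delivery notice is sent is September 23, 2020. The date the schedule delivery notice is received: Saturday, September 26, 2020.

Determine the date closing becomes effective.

Adding 38 calendar days to September 23, 2020 gives October 31, 2020, which is the last day of the objection period.
The date closing becomes effective: 5 calendar days after October 31, 2020 is November 5, 2020. November 5, 2020 is a Thursday, so no roll-forward applies.

November 5, 2020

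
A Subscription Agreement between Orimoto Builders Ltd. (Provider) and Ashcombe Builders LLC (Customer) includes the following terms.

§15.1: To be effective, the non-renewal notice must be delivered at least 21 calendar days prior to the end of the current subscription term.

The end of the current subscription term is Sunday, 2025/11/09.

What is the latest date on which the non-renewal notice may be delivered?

Counting back 21 calendar days from 2025/11/09 gives 2025/10/19.

2025/10/19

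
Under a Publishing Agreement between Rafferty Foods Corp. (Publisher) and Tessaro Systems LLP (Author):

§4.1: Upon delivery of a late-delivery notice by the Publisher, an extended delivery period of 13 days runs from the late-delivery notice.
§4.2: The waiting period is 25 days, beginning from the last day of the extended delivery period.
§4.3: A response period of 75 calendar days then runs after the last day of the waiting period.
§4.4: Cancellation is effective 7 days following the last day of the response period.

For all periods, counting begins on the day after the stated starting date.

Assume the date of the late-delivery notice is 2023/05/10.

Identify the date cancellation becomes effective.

Adding 13 calendar days to 2023/05/10 gives 2023/05/23, which is the last day of the extended delivery period.
The last day of the waiting period: 2023/05/23 + 25 days = 2023/06/17.
Adding 75 calendar days to 2023/06/17 gives 2023/08/31, which is the last day of the response period.
The date cancellation becomes effective: 7 calendar days after 2023/08/31 is 2023/09/07.

2023/09/07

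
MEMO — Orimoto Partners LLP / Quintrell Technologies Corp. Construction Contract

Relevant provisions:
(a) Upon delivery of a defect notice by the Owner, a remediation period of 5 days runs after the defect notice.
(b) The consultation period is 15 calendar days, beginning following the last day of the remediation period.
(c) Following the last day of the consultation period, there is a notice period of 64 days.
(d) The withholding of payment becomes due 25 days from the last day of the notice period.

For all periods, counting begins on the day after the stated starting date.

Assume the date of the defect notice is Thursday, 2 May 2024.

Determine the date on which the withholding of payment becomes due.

19 August 2024

The last day of the remediation period: 5 calendar days after 2 May 2024 is 7 May 2024.
The last day of the consultation period: 7 May 2024 + 15 days = 22 May 2024.
Adding 64 calendar days to 22 May 2024 gives 25 July 2024, which is the last day of the notice period.
Adding 25 calendar days to 25 July 2024 gives 19 August 2024, which is the date on which the withholding of payment becomes due.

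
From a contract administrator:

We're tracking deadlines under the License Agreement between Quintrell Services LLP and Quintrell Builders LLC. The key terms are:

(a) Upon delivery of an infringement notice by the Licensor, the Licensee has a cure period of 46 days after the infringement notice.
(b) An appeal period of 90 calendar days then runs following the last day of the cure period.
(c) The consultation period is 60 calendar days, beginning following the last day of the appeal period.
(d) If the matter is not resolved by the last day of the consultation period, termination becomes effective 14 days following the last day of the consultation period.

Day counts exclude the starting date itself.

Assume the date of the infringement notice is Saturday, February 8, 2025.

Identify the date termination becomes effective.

September 6, 2025

Adding 46 calendar days to February 8, 2025 gives March 26, 2025, which is the last day of the cure period.
Adding 90 calendar days to March 26, 2025 gives June 24, 2025, which is the last day of the appeal period.
Adding 60 calendar days to June 24, 2025 gives August 23, 2025, which is the last day of the consultation period.
The date termination becomes effective: 14 calendar days after August 23, 2025 is September 6, 2025.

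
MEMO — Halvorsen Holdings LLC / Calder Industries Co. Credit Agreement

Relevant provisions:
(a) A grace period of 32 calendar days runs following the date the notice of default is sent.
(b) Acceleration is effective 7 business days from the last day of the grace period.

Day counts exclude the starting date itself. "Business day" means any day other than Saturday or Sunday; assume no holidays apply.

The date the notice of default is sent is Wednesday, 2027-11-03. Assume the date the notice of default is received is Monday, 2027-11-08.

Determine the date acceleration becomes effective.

The last day of the grace period: 32 calendar days after 2027-11-03 is 2027-12-05.
The date acceleration becomes effective: counting 7 business days from Sunday, 2027-12-05 (Dec 6, Dec 7, Dec 8, Dec 9, Dec 10, Dec 13, Dec 14, skipping weekends) reaches Tuesday, 2027-12-14.

2027-12-14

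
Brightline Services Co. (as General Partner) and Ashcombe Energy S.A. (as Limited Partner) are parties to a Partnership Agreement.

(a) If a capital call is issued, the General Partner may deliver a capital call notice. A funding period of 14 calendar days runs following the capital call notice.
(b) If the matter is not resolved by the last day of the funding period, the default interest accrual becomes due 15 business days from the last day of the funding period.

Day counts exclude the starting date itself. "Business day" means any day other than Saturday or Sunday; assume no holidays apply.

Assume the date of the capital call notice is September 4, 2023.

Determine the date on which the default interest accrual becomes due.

October 9, 2023

Adding 14 calendar days to September 4, 2023 gives September 18, 2023, which is the last day of the funding period.
The date on which the default interest accrual becomes due: counting 15 business days from Monday, September 18, 2023 (Sep 19, Sep 20, Sep 21, Sep 22, …, Oct 5, Oct 6, Oct 9, skipping weekends) reaches Monday, October 9, 2023.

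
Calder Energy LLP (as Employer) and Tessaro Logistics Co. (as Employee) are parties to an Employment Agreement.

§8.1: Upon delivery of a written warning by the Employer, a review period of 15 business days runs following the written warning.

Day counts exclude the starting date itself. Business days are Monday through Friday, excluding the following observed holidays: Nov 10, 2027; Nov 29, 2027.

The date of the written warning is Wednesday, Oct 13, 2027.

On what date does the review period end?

The last day of the review period: counting 15 business days from Wednesday, Oct 13, 2027 (Oct 14, Oct 15, Oct 18, Oct 19, …, Nov 1, Nov 2, Nov 3, skipping weekends) reaches Wednesday, Nov 3, 2027.

Nov 3, 2027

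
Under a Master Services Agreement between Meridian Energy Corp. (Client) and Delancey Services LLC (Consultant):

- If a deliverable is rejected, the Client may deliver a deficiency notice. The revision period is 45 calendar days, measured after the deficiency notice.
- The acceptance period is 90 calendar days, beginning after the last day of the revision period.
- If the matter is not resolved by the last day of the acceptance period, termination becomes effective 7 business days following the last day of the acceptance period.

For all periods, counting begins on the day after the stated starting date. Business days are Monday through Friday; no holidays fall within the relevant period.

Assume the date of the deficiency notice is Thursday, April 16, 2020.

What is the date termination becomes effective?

The last day of the revision period: 45 calendar days after April 16, 2020 is May 31, 2020.
The last day of the acceptance period: May 31, 2020 + 90 days = August 29, 2020.
From Saturday, August 29, 2020, 7 business days (Aug 31, Sep 1, Sep 2, Sep 3, Sep 4, Sep 7, Sep 8, skipping weekends) brings us to Tuesday, September 8, 2020, which is the date termination becomes effective.

September 8, 2020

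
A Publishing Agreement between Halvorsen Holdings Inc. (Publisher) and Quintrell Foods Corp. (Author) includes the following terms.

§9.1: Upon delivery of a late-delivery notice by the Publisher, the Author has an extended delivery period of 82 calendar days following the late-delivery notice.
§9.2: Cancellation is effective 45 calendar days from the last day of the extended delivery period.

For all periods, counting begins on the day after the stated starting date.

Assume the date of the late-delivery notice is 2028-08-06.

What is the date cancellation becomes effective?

Adding 82 calendar days to 2028-08-06 gives 2028-10-27, which is the last day of the extended delivery period.
The date cancellation becomes effective: 2028-10-27 + 45 days = 2028-12-11.

2028-12-11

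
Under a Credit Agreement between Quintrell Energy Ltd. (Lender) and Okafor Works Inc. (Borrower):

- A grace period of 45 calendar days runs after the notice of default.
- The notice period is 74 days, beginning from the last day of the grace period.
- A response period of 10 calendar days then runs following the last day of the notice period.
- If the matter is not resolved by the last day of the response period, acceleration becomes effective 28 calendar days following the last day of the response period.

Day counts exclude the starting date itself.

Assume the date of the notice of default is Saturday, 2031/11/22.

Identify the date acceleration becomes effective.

2032/04/27

The last day of the grace period: 45 calendar days after 2031/11/22 is 2032/01/06.
The last day of the notice period: 74 calendar days after 2032/01/06 is 2032/03/20.
The last day of the response period: 2032/03/20 + 10 days = 2032/03/30.
The date acceleration becomes effective: 28 calendar days after 2032/03/30 is 2032/04/27.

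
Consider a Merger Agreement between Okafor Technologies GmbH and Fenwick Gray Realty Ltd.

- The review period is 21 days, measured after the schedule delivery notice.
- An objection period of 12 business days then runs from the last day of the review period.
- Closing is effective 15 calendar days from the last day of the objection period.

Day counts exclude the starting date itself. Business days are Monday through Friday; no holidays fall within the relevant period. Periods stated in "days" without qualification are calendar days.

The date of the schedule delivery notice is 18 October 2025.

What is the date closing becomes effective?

10 December 2025

Adding 21 calendar days to 18 October 2025 gives 8 November 2025, which is the last day of the review period.
The last day of the objection period: counting 12 business days from Saturday, 8 November 2025 (Nov 10, Nov 11, Nov 12, Nov 13, …, Nov 21, Nov 24, Nov 25, skipping weekends) reaches Tuesday, 25 November 2025.
The date closing becomes effective: 15 calendar days after 25 November 2025 is 10 December 2025.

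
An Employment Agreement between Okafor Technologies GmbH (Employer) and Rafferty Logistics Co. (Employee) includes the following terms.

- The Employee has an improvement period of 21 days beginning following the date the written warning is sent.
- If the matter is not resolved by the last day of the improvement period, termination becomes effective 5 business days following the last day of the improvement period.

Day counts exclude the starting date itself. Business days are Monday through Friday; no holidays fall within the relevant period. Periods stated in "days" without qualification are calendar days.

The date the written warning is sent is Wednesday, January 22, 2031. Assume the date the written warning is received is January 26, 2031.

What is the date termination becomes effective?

The last day of the improvement period: 21 calendar days after January 22, 2031 is February 12, 2031.
From Wednesday, February 12, 2031, 5 business days (Feb 13, Feb 14, Feb 17, Feb 18, Feb 19, skipping weekends) brings us to Wednesday, February 19, 2031, which is the date termination becomes effective.

February 19, 2031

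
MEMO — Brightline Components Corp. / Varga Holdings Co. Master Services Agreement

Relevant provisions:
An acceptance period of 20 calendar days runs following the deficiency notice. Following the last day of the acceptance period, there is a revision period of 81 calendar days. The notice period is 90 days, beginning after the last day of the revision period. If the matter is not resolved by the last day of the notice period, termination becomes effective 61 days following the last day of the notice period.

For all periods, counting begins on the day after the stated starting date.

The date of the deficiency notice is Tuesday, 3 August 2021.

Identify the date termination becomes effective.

12 April 2022

The last day of the acceptance period: 3 August 2021 + 20 days = 23 August 2021.
The last day of the revision period: 23 August 2021 + 81 days = 12 November 2021.
The last day of the notice period: 90 calendar days after 12 November 2021 is 10 February 2022.
The date termination becomes effective: 10 February 2022 + 61 days = 12 April 2022.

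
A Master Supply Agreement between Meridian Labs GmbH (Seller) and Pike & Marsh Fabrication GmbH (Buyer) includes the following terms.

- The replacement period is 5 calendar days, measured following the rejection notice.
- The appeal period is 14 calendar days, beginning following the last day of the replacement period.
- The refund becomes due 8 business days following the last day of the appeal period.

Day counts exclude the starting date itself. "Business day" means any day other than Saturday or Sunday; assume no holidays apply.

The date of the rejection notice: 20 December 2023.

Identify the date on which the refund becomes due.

18 January 2024

The last day of the replacement period: 5 calendar days after 20 December 2023 is 25 December 2023.
Adding 14 calendar days to 25 December 2023 gives 8 January 2024, which is the last day of the appeal period.
The date on which the refund becomes due: counting 8 business days from Monday, 8 January 2024 (Jan 9, Jan 10, Jan 11, Jan 12, Jan 15, Jan 16, Jan 17, Jan 18, skipping weekends) reaches Thursday, 18 January 2024.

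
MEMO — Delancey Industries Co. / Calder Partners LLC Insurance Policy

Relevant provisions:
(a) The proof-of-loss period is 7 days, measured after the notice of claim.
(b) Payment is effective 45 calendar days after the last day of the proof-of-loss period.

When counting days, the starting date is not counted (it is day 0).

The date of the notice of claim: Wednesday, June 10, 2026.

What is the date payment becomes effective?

Adding 7 calendar days to June 10, 2026 gives June 17, 2026, which is the last day of the proof-of-loss period.
The date payment becomes effective: 45 calendar days after June 17, 2026 is August 1, 2026.

August 1, 2026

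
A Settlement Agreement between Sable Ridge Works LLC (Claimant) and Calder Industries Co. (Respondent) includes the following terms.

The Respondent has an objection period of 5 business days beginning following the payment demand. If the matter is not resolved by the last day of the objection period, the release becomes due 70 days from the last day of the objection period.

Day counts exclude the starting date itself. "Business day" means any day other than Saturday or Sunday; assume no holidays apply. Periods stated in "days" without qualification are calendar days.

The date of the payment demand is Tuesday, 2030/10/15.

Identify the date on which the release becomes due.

The last day of the objection period: counting 5 business days from Tuesday, 2030/10/15 (Oct 16, Oct 17, Oct 18, Oct 21, Oct 22, skipping weekends) reaches Tuesday, 2030/10/22.
The date on which the release becomes due: 2030/10/22 + 70 days = 2030/12/31.

2030/12/31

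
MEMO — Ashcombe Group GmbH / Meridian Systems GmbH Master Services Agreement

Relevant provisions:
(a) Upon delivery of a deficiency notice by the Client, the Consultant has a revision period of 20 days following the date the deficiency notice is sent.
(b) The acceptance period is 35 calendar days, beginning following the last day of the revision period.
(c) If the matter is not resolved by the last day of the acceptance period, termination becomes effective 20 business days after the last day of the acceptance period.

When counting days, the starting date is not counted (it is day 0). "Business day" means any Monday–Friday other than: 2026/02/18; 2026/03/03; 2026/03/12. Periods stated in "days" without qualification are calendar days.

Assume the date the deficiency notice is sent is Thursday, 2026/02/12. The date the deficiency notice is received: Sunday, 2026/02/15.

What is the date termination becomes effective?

2026/05/06

The last day of the revision period: 2026/02/12 + 20 days = 2026/03/04.
The last day of the acceptance period: 2026/03/04 + 35 days = 2026/04/08.
The date termination becomes effective: counting 20 business days from Wednesday, 2026/04/08 (Apr 9, Apr 10, Apr 13, Apr 14, …, May 4, May 5, May 6, skipping weekends) reaches Wednesday, 2026/05/06.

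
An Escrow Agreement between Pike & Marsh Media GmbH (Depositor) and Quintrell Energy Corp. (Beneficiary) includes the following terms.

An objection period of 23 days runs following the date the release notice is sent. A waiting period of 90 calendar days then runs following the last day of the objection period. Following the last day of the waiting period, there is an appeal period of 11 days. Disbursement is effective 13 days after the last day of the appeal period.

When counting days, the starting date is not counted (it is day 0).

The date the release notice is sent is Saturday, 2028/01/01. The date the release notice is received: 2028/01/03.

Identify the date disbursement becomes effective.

Adding 23 calendar days to 2028/01/01 gives 2028/01/24, which is the last day of the objection period.
The last day of the waiting period: 90 calendar days after 2028/01/24 is 2028/04/23.
The last day of the appeal period: 2028/04/23 + 11 days = 2028/05/04.
The date disbursement becomes effective: 13 calendar days after 2028/05/04 is 2028/05/17.

2028/05/17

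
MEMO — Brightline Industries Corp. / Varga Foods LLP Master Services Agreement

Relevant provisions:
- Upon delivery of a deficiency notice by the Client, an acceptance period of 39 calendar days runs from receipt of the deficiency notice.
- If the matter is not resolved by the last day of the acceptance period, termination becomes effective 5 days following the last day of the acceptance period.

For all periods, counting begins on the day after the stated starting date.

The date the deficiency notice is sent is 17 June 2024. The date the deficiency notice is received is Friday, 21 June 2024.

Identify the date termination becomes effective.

The last day of the acceptance period: 39 calendar days after 21 June 2024 is 30 July 2024.
The date termination becomes effective: 5 calendar days after 30 July 2024 is 4 August 2024.

4 August 2024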